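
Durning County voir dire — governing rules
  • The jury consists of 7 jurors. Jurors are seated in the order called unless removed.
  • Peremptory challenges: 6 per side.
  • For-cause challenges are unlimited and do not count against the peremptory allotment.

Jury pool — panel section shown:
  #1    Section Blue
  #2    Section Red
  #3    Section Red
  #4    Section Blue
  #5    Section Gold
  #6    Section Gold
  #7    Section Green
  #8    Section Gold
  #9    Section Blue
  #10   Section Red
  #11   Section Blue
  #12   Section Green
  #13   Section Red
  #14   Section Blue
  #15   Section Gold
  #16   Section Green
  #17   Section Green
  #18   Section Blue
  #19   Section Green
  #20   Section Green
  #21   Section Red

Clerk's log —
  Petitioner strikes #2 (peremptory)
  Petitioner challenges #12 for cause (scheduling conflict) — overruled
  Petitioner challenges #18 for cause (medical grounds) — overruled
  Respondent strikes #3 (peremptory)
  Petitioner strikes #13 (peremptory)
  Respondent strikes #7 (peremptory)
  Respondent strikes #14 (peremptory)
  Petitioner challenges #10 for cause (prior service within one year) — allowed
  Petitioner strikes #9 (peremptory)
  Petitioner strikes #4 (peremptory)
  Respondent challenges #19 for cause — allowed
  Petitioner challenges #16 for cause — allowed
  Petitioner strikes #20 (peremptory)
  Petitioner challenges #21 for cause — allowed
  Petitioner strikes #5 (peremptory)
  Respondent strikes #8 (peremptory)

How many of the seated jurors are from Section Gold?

Removed: #2, #3, #4, #5, #7, #8, #9, #10, #13, #14, #16, #19, #20, #21.
Seated jurors 1–7: #1, #6, #11, #12, #15, #17, #18.
Of those, in Section Gold: #6, #15 → 2.

2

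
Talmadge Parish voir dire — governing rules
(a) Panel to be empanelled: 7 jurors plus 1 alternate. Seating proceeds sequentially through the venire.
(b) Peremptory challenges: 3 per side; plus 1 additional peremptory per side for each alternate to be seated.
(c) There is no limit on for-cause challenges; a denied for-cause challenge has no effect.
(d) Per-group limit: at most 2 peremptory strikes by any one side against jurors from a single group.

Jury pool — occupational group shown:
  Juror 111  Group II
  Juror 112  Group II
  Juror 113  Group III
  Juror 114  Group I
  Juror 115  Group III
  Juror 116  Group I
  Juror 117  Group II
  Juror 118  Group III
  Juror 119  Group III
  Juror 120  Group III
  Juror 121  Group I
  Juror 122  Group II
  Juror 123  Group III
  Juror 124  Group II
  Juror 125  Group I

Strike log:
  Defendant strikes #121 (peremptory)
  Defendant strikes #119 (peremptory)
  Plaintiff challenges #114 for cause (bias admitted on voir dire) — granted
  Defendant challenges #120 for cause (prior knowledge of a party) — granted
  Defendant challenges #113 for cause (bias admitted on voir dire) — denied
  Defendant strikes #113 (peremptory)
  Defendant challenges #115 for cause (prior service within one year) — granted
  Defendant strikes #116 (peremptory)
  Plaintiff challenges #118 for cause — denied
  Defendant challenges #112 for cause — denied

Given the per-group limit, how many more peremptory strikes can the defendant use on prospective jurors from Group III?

Defendant peremptories so far: #121, #119, #113, #116 — 4 of 4 used, 0 left overall.
Against Group III: #119, #113 — 2 used; per-group cap 2 leaves 0.
Binding limit: min(0, 0) = 0.

0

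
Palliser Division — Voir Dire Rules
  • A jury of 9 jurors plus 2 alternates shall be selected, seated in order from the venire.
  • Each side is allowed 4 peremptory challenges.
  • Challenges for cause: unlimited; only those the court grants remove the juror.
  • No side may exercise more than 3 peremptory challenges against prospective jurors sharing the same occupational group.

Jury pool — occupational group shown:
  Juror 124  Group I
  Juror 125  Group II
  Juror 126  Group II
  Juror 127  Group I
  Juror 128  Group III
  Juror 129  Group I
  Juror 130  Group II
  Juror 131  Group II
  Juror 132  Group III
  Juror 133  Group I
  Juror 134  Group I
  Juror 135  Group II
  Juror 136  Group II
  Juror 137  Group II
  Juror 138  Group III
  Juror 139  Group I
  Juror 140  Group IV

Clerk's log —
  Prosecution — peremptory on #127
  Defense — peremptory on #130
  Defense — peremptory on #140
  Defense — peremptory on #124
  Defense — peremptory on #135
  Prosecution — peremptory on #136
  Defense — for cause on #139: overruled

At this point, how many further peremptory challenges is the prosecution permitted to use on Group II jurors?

2

Prosecution peremptories so far: #127, #136 — 2 of 4 used, 2 left overall.
Against Group II: #136 — 1 used; per-group cap 3 leaves 2.
Binding limit: min(2, 2) = 2.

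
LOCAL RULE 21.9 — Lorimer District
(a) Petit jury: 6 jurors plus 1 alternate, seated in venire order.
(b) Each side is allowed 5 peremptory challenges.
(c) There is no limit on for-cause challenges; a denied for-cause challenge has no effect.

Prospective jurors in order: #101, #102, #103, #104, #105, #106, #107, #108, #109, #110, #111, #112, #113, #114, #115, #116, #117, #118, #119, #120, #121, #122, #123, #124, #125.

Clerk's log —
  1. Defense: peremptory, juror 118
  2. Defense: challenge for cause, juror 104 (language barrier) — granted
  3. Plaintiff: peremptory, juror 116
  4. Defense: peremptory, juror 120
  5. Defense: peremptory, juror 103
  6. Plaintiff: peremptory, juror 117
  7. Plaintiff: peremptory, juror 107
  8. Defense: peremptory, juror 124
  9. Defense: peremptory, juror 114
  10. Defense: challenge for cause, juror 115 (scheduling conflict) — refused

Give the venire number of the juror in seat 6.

109

Removed: #103, #104, #107, #114, #116, #117, #118, #120, #124. (#115 stays — for-cause denied.)
Seating in order: seats 1–6 → #101, #102, #105, #106, #108, #109; alternates → #110.
So seat 6 is #109.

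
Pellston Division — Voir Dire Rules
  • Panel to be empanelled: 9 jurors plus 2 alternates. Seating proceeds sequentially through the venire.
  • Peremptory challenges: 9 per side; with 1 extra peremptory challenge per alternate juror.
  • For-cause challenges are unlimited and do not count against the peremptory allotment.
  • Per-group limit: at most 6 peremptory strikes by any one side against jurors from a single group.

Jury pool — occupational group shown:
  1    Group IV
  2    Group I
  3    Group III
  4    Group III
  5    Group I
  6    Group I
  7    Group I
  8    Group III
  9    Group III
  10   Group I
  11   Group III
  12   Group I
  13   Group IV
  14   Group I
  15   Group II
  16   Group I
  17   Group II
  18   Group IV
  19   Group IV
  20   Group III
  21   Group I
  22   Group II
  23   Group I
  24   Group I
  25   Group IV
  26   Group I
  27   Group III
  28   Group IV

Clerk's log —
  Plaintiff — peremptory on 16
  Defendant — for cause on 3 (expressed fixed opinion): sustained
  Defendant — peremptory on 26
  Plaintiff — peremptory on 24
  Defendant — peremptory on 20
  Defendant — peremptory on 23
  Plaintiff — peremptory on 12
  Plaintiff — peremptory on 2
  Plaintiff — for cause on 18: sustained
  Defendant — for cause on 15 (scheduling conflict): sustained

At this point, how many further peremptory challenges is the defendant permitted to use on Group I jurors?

4

Defendant peremptories so far: #26, #20, #23 — 3 of 11 used, 8 left overall.
Against Group I: #26, #23 — 2 used; per-group cap 6 leaves 4.
Binding limit: min(8, 4) = 4.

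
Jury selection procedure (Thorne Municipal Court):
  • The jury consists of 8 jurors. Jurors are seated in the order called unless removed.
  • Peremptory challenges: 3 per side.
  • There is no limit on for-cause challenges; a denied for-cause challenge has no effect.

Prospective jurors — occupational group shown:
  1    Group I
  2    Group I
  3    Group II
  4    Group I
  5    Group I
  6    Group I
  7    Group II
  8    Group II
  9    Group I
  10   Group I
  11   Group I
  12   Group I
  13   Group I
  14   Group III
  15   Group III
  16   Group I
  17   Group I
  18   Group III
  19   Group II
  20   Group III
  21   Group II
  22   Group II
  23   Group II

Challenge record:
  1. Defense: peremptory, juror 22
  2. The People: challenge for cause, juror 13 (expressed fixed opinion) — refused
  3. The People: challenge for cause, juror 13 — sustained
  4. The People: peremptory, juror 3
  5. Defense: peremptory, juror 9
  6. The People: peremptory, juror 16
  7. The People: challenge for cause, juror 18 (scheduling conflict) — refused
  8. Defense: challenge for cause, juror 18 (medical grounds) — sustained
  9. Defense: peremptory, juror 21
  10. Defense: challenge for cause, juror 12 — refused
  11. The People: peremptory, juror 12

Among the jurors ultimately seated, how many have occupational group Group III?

0

Removed: #3, #9, #12, #13, #16, #18, #21, #22.
Seated jurors 1–8: #1, #2, #4, #5, #6, #7, #8, #10.
None of those are in Group III → 0.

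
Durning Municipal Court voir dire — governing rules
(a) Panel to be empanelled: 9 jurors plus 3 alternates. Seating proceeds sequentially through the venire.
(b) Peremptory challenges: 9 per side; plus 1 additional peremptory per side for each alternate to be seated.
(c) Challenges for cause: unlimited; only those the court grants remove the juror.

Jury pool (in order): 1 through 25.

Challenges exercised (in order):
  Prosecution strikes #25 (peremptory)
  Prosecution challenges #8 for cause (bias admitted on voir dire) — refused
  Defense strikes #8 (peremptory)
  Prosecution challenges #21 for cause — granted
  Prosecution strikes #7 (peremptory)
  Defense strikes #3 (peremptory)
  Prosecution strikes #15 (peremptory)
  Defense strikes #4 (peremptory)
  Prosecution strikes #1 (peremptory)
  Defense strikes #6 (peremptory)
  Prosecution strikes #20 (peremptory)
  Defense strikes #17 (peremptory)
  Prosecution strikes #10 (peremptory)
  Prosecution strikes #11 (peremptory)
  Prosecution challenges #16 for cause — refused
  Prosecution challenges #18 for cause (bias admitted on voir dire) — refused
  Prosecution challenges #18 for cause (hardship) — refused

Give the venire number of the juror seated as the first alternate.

22

Removed: #1, #3, #4, #6, #7, #8, #10, #11, #15, #17, #20, #21, #25. (#16, #18 stay — for-cause denied.)
Seating in order: seats 1–9 → #2, #5, #9, #12, #13, #14, #16, #18, #19; alternates → #22, #23, #24.
So alternate 1 is #22.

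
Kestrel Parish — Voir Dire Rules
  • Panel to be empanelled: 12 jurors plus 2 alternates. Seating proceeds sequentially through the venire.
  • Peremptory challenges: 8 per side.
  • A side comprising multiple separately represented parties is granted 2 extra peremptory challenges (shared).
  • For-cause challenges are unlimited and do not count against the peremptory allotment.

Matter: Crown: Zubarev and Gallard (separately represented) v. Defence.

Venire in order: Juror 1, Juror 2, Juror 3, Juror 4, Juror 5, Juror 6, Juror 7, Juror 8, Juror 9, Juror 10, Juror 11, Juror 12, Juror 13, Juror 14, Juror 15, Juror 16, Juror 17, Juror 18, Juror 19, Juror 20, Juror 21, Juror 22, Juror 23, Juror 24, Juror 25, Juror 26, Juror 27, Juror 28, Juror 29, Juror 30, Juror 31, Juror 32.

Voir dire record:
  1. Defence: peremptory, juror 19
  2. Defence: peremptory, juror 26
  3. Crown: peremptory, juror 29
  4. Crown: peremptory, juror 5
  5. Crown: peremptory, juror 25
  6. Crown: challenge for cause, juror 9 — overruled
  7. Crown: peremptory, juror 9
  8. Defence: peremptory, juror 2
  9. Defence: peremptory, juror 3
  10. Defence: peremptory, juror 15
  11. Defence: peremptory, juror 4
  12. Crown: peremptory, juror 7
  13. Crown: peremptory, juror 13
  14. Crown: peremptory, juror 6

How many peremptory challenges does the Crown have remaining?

3

Crown allotment: 8 base + 2 multi-party = 10.
Crown peremptories used: #29, #5, #25, #9, #7, #13, #6 — 7 (the for-cause on #9 doesn't count).
Remaining: 10 − 7 = 3.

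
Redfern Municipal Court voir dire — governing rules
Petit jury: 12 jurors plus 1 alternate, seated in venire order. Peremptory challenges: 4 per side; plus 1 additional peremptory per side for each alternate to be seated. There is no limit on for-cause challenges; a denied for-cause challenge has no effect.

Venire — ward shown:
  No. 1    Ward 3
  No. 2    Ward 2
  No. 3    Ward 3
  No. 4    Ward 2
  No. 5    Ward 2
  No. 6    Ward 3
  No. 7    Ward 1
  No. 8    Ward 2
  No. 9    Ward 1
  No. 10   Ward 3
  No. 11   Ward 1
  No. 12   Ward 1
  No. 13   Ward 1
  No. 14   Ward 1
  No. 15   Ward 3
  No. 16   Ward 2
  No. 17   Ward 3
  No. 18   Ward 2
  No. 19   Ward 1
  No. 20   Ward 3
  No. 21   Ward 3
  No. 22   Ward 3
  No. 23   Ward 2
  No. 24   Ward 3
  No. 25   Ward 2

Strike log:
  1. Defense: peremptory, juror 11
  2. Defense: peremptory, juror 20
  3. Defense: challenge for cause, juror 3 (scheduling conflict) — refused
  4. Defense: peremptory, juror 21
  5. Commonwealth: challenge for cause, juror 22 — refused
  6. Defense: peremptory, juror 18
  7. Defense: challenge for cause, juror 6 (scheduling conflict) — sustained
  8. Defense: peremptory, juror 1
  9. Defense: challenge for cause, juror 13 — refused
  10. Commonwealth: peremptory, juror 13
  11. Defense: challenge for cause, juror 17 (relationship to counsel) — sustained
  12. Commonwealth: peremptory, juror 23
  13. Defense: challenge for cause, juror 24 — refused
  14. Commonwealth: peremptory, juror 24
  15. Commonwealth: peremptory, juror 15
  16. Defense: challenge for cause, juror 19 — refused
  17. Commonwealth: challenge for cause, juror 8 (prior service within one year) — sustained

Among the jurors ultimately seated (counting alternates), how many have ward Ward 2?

Removed: #1, #6, #8, #11, #13, #15, #17, #18, #20, #21, #23, #24.
Seated (13 incl. alternates): #2, #3, #4, #5, #7, #9, #10, #12, #14, #16, #19, #22, #25.
Of those, in Ward 2: #2, #4, #5, #16, #25 → 5.

5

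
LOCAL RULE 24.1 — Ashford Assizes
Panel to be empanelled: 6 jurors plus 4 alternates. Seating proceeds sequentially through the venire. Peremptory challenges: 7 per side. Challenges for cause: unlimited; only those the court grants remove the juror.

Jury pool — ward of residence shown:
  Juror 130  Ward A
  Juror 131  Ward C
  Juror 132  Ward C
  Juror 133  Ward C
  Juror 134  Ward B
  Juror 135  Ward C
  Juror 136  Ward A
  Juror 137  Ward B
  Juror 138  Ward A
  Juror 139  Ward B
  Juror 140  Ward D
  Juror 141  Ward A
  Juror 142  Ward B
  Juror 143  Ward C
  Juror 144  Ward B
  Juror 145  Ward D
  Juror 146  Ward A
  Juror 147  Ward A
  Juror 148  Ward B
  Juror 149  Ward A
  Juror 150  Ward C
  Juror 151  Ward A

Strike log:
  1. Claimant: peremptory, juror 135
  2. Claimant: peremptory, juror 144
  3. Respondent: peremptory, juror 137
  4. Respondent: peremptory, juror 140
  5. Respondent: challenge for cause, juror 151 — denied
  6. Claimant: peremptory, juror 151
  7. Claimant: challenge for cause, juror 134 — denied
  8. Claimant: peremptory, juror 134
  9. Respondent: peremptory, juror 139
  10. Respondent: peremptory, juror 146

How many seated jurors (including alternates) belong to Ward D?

1

Removed: #134, #135, #137, #139, #140, #144, #146, #151.
Seated (10 incl. alternates): #130, #131, #132, #133, #136, #138, #141, #142, #143, #145.
Of those, in Ward D: #145 → 1.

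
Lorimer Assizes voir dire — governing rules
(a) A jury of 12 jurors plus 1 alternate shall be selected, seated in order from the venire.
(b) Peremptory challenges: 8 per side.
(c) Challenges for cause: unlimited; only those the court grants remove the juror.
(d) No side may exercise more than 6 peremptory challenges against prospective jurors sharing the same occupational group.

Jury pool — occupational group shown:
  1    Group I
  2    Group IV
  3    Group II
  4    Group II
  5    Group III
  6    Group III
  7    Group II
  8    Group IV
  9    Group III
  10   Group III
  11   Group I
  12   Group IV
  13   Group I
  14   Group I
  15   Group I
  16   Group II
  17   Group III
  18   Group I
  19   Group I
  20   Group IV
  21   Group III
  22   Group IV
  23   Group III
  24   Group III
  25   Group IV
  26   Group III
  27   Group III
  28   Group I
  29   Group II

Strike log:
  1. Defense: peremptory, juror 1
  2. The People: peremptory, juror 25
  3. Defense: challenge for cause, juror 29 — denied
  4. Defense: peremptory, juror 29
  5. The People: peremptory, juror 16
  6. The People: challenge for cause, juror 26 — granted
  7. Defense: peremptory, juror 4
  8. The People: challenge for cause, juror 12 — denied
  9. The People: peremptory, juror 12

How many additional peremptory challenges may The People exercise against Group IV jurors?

The People peremptories so far: #25, #16, #12 — 3 of 8 used, 5 left overall.
Against Group IV: #25, #12 — 2 used; per-group cap 6 leaves 4.
Binding limit: min(5, 4) = 4.

4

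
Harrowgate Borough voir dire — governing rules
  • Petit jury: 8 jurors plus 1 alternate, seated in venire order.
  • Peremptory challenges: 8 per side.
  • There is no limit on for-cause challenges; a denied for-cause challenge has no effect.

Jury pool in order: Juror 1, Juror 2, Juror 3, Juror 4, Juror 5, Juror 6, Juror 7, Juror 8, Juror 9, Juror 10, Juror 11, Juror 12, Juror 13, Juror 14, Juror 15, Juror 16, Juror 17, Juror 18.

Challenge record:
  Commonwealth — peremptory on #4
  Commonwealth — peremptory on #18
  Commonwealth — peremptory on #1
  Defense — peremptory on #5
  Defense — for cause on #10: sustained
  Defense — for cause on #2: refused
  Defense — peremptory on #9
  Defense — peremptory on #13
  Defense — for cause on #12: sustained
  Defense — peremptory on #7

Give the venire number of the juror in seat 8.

16

Removed: #1, #4, #5, #7, #9, #10, #12, #13, #18. (#2 stays — for-cause denied.)
Filling seats in venire order through position 8: #2, #3, #6, #8, #11, #14, #15, #16.
So seat 8 is #16.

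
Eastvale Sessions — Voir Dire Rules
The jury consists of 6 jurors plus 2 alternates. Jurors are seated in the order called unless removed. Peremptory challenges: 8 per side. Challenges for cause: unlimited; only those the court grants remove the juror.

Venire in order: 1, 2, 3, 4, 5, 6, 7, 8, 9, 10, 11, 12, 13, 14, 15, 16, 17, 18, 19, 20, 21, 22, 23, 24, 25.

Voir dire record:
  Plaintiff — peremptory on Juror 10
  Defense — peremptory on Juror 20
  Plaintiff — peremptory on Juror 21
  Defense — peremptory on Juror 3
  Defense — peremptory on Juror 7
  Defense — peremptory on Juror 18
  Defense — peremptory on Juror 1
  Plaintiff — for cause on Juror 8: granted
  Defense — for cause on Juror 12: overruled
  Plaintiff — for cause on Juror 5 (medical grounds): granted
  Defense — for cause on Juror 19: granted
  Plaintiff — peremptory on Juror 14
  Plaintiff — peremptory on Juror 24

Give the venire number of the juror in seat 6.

Removed: #1, #3, #5, #7, #8, #10, #14, #18, #19, #20, #21, #24. (#12 stays — for-cause denied.)
Filling seats in venire order through position 6: #2, #4, #6, #9, #11, #12.
So seat 6 is #12.

12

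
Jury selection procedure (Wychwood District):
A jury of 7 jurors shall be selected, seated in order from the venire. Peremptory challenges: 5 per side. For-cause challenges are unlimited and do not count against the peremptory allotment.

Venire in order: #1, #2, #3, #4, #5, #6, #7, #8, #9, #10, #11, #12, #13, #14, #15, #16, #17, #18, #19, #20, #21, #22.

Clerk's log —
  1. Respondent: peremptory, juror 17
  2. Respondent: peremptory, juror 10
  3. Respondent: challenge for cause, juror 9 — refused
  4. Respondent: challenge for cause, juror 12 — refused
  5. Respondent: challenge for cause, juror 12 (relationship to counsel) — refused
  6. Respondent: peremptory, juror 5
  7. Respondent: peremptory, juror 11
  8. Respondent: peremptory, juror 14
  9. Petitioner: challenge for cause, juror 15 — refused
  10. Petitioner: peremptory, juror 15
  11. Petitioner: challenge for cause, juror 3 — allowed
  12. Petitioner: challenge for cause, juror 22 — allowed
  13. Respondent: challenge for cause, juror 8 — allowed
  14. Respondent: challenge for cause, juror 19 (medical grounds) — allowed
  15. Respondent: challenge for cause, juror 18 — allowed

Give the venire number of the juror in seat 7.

Removed: #3, #5, #8, #10, #11, #14, #15, #17, #18, #19, #22. (#9, #12 stay — for-cause denied.)
Filling seats in venire order through position 7: #1, #2, #4, #6, #7, #9, #12.
So seat 7 is #12.

12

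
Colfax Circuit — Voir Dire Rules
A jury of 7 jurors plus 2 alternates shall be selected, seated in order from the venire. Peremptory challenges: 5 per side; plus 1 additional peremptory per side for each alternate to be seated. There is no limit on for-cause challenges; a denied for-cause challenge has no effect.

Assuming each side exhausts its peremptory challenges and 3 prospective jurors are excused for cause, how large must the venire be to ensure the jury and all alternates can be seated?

26

Seats to fill: 7 + 2 alternates = 9.
Peremptories: 5 + 1×2 = 7 per side × 2 sides = 14.
For-cause removals: 3.
Minimum venire: 9 + 14 + 3 = 26.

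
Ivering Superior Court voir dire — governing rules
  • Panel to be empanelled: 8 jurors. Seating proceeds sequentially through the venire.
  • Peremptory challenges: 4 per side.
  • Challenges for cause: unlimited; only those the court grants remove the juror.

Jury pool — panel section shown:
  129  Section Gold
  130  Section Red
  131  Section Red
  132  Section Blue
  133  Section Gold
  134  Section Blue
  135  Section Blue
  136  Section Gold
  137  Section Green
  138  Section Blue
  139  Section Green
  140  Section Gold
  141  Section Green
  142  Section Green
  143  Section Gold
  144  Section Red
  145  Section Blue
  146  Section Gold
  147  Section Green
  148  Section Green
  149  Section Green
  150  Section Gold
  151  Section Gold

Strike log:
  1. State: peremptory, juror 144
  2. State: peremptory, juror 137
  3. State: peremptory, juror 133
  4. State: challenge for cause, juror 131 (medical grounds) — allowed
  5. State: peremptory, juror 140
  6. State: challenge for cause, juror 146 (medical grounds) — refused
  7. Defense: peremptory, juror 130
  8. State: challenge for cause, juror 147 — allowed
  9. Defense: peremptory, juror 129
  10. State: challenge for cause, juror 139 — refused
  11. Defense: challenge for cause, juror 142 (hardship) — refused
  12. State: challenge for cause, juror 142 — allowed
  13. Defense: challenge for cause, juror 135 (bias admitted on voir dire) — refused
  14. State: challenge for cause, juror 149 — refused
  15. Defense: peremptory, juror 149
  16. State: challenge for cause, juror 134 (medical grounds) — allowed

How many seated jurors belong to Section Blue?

4

Removed: #129, #130, #131, #133, #134, #137, #140, #142, #144, #147, #149.
Seated jurors 1–8: #132, #135, #136, #138, #139, #141, #143, #145.
Of those, in Section Blue: #132, #135, #138, #145 → 4.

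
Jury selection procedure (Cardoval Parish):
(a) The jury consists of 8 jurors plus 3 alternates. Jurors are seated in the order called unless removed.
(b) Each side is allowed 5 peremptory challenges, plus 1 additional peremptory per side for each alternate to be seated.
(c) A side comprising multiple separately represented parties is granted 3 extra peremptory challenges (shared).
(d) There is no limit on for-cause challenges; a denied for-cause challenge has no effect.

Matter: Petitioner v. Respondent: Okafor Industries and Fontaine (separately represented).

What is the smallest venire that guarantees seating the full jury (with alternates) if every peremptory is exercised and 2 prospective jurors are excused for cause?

Seats to fill: 8 + 3 alternates = 11.
Peremptories — Petitioner: 5 + 1×3 = 8; Respondent: 5 + 1×3 + 3 = 11; total 19.
For-cause removals: 2.
Minimum venire: 11 + 19 + 2 = 32.

32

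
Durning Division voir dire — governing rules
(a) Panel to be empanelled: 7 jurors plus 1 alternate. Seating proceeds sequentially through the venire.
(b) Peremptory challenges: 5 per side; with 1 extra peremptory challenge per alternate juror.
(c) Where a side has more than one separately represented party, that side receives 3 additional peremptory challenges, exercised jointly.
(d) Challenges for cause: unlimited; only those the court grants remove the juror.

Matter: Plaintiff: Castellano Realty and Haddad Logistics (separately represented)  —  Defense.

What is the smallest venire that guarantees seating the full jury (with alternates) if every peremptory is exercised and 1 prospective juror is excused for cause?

24

Seats to fill: 7 + 1 alternates = 8.
Peremptories — Plaintiff: 5 + 1×1 + 3 = 9; Defense: 5 + 1×1 = 6; total 15.
For-cause removals: 1.
Minimum venire: 8 + 15 + 1 = 24.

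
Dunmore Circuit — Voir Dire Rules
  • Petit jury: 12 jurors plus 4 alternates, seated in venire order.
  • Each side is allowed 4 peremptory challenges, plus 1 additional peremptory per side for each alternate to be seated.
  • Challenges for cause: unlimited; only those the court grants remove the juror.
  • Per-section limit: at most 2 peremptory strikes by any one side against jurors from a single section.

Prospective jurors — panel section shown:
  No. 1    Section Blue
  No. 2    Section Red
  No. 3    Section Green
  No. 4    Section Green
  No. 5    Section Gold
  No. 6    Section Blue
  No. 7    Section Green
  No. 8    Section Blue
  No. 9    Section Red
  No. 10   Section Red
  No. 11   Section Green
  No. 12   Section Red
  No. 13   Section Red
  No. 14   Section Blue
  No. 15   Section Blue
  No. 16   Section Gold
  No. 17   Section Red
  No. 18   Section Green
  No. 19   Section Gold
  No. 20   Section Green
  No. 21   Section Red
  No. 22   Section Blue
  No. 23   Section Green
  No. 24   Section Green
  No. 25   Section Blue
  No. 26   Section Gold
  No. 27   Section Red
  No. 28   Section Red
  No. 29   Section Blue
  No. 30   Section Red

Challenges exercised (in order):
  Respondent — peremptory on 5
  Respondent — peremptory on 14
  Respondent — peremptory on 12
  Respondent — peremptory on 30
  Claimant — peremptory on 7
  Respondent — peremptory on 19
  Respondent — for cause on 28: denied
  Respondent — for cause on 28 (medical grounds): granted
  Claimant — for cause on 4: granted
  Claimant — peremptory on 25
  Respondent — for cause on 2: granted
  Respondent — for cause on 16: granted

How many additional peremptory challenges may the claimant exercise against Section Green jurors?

1

Claimant peremptories so far: #7, #25 — 2 of 8 used, 6 left overall.
Against Section Green: #7 — 1 used; per-section cap 2 leaves 1.
Binding limit: min(6, 1) = 1.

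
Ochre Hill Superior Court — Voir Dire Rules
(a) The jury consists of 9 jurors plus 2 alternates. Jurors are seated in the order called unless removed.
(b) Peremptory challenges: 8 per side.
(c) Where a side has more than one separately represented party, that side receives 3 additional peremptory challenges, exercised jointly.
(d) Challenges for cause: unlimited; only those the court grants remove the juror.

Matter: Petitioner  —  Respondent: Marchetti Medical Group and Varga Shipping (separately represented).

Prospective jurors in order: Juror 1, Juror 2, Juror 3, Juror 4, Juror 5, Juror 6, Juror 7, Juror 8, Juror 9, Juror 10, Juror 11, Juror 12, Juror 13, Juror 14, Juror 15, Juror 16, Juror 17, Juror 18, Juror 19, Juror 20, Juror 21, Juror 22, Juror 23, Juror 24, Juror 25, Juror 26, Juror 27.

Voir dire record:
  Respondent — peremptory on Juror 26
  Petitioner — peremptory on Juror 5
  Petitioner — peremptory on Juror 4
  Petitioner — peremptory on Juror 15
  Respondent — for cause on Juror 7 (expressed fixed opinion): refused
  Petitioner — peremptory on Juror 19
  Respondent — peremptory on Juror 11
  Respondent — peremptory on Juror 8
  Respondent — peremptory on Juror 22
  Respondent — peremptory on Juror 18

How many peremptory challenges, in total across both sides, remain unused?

Petitioner allotment: 8. Respondent allotment: 8 base + 3 multi-party = 11.
Petitioner peremptories used: #5, #4, #15, #19 — 4.
Respondent peremptories used: #26, #11, #8, #22, #18 — 5 (the for-cause on #7 doesn't count).
Remaining: (8 − 4) + (11 − 5) = 10.

10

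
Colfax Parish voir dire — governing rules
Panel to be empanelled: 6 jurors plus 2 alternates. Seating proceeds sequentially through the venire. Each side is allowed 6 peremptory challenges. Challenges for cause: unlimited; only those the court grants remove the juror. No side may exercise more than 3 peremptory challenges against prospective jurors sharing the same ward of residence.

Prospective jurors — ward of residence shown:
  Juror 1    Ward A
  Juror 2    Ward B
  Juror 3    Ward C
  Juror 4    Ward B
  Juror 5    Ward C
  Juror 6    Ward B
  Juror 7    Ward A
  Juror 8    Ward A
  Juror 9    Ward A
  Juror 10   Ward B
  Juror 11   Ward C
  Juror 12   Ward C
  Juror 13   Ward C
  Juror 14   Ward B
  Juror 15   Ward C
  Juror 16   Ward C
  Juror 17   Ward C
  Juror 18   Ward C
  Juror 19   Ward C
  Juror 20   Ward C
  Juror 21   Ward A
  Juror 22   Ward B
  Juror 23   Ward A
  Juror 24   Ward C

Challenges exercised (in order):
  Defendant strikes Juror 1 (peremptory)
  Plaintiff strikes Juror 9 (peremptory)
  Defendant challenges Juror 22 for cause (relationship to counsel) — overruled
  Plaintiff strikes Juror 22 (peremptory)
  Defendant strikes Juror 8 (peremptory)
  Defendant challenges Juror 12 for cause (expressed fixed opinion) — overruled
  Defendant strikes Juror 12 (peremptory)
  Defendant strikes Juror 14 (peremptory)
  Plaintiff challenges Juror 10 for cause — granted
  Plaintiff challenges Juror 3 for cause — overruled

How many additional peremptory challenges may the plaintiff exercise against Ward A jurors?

2

Plaintiff peremptories so far: #9, #22 — 2 of 6 used, 4 left overall.
Against Ward A: #9 — 1 used; per-ward cap 3 leaves 2.
Binding limit: min(4, 2) = 2.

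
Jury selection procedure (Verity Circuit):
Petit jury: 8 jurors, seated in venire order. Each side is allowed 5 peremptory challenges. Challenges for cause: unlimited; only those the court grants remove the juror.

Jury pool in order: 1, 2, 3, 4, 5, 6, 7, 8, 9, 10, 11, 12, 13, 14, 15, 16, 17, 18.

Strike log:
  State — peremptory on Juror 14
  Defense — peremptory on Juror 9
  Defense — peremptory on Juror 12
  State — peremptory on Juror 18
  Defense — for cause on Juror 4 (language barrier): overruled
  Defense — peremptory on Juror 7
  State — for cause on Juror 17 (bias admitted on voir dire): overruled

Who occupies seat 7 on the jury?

8

Removed: #7, #9, #12, #14, #18. (#4, #17 stay — for-cause denied.)
Seating in order: seats 1–8 → #1, #2, #3, #4, #5, #6, #8, #10.
So seat 7 is #8.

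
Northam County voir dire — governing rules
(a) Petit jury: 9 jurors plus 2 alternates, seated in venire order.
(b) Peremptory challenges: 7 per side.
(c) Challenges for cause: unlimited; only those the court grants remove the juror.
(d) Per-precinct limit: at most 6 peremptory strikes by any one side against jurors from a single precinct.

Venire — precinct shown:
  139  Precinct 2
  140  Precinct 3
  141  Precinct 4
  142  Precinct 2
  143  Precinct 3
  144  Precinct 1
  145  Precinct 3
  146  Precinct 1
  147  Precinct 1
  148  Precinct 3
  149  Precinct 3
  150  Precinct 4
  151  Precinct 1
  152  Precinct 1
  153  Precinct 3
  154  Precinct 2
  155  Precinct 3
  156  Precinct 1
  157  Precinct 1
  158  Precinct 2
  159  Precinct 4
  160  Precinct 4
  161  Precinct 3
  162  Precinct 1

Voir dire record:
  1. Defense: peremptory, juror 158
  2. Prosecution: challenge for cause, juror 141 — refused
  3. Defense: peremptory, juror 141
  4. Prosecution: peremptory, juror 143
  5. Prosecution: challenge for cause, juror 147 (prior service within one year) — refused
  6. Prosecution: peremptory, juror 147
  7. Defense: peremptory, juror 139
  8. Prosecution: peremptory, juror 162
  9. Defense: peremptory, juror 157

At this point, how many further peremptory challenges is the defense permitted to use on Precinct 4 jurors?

Defense peremptories so far: #158, #141, #139, #157 — 4 of 7 used, 3 left overall.
Against Precinct 4: #141 — 1 used; per-precinct cap 6 leaves 5.
Binding limit: min(3, 5) = 3.

3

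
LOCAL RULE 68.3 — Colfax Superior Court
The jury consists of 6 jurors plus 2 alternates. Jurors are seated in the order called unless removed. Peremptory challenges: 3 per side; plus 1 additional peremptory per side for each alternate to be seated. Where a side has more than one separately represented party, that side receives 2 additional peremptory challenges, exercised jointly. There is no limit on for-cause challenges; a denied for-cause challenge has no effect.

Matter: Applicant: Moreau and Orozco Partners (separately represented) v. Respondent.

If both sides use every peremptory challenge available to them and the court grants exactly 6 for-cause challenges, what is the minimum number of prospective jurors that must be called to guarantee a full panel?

Seats to fill: 6 + 2 alternates = 8.
Peremptories — Applicant: 3 + 1×2 + 2 = 7; Respondent: 3 + 1×2 = 5; total 12.
For-cause removals: 6.
Minimum venire: 8 + 12 + 6 = 26.

26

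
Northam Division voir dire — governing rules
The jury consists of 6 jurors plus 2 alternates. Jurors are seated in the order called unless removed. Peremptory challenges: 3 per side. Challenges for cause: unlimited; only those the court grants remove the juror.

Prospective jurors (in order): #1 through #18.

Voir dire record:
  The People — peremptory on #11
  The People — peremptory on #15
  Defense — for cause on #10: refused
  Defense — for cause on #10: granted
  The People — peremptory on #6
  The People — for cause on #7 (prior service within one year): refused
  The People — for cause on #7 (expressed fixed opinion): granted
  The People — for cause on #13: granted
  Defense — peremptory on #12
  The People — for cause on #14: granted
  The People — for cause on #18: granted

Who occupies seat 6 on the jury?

Removed: #6, #7, #10, #11, #12, #13, #14, #15, #18.
Filling seats in venire order through position 6: #1, #2, #3, #4, #5, #8.
So seat 6 is #8.

8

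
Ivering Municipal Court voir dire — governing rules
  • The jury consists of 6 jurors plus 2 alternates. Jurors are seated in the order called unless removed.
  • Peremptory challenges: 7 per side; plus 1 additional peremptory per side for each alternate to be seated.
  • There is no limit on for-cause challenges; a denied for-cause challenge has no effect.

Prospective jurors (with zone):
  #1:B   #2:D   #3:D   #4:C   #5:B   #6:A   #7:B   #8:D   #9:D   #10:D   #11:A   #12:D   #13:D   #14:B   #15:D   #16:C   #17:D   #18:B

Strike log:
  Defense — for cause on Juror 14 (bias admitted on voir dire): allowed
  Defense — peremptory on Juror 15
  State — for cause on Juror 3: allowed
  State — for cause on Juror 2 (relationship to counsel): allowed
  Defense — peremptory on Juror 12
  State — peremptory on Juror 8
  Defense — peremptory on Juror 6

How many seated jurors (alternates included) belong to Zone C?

Removed: #2, #3, #6, #8, #12, #14, #15.
Seated (8 incl. alternates): #1, #4, #5, #7, #9, #10, #11, #13.
Of those, in Zone C: #4 → 1.

1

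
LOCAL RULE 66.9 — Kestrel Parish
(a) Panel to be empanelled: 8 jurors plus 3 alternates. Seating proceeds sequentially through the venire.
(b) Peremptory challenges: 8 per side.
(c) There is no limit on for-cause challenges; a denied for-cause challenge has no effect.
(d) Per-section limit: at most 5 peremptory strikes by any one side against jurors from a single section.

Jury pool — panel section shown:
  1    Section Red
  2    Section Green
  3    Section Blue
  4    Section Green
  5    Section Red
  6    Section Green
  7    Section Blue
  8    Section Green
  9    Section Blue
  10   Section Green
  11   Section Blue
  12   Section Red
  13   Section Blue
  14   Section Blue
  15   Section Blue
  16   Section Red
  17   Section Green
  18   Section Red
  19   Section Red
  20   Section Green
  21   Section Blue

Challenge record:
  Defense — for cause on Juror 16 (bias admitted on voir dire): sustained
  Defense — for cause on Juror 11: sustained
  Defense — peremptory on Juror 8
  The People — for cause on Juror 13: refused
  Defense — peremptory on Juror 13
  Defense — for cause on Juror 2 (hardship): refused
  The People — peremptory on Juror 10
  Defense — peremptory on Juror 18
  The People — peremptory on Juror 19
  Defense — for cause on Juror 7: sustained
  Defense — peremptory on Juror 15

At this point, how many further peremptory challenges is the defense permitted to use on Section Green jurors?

4

Defense peremptories so far: #8, #13, #18, #15 — 4 of 8 used, 4 left overall.
Against Section Green: #8 — 1 used; per-section cap 5 leaves 4.
Binding limit: min(4, 4) = 4.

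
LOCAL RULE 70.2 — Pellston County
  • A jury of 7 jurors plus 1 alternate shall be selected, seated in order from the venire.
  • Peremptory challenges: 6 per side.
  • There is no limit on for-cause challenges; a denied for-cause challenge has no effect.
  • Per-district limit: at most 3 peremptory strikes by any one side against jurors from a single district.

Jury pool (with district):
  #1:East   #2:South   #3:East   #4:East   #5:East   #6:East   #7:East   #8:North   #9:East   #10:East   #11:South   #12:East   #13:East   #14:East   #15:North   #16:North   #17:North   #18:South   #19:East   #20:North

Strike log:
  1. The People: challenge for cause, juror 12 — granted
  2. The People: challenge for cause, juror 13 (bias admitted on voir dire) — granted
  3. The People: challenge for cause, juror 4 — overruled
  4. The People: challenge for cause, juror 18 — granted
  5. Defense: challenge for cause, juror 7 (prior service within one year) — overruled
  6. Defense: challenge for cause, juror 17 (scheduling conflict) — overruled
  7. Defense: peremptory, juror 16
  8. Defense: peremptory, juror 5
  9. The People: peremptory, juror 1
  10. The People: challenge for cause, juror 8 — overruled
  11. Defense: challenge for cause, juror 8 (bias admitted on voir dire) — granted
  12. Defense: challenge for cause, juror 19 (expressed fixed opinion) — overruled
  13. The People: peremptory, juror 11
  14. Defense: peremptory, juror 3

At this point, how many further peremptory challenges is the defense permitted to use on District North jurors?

Defense peremptories so far: #16, #5, #3 — 3 of 6 used, 3 left overall.
Against District North: #16 — 1 used; per-district cap 3 leaves 2.
Binding limit: min(3, 2) = 2.

2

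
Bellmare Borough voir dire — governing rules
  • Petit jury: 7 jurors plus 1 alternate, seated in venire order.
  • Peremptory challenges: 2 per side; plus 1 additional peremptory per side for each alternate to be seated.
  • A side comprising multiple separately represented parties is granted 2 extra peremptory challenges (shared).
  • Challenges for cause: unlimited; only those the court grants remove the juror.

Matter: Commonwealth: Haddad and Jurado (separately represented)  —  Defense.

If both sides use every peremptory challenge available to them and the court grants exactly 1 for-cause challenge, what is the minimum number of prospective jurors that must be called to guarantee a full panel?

17

Seats to fill: 7 + 1 alternates = 8.
Peremptories — Commonwealth: 2 + 1×1 + 2 = 5; Defense: 2 + 1×1 = 3; total 8.
For-cause removals: 1.
Minimum venire: 8 + 8 + 1 = 17.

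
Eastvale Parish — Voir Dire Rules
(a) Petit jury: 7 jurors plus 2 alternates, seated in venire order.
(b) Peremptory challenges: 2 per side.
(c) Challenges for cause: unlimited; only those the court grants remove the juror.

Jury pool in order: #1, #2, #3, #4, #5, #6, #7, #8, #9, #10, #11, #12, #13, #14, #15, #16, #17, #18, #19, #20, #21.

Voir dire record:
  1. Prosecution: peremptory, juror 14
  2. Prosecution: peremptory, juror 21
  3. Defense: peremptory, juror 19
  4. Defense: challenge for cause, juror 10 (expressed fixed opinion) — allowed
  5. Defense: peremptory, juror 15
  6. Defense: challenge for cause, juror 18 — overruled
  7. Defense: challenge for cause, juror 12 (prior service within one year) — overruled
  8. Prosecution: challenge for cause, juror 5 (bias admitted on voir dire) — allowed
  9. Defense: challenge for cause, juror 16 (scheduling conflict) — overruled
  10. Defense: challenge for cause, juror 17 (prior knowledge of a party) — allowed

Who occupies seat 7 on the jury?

8

Removed: #5, #10, #14, #15, #17, #19, #21. (#12, #16, #18 stay — for-cause denied.)
Seating in order: seats 1–7 → #1, #2, #3, #4, #6, #7, #8; alternates → #9, #11.
So seat 7 is #8.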